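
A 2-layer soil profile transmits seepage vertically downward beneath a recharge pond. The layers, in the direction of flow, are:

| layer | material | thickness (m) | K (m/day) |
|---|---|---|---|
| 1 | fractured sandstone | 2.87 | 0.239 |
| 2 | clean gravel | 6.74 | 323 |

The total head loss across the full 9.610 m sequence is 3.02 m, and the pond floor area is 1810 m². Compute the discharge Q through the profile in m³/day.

Flow is perpendicular to layering, so the layers act in series and the equivalent K is the thickness-weighted harmonic mean.
Total thickness L = 2.87 + 6.74 = 9.610 m.
Σ(b_i/K_i) = 2.87/0.239 + 6.74/323 = 12.03 d.
K_eq = L / Σ(b_i/K_i) = 9.610 / 12.03 = 0.7989 m/day.
Q = K_eq · A · (Δh/L) = 0.7989 × 1810 × (3.02/9.610) = 454.4 m³/day.

454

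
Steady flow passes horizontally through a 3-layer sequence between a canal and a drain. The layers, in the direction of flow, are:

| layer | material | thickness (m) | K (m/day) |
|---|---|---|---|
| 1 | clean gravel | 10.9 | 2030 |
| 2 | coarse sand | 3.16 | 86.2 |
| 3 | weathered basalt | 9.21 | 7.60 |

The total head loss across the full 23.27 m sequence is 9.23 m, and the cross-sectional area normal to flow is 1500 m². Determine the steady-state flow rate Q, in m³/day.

Flow is perpendicular to layering, so the layers act in series and the equivalent K is the thickness-weighted harmonic mean.
Total thickness L = 10.9 + 3.16 + 9.21 = 23.27 m.
Σ(b_i/K_i) = 10.9/2030 + 3.16/86.2 + 9.21/7.60 = 1.254 d.
K_eq = L / Σ(b_i/K_i) = 23.27 / 1.254 = 18.56 m/day.
Q = K_eq · A · (Δh/L) = 18.56 × 1500 × (9.23/23.27) = 11042 m³/day.

11000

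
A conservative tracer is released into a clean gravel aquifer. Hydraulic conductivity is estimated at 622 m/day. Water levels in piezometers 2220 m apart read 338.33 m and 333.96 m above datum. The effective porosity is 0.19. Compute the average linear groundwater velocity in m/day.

6.44

Hydraulic gradient i = (338.33 − 333.96) / 2220 = 4.37 / 2220 = 0.001968.
Darcy flux q = K · i = 622.0 × 0.001968 = 1.224 m/day.
Seepage velocity v = q / n_e = 1.224 / 0.19 = 6.444 m/day.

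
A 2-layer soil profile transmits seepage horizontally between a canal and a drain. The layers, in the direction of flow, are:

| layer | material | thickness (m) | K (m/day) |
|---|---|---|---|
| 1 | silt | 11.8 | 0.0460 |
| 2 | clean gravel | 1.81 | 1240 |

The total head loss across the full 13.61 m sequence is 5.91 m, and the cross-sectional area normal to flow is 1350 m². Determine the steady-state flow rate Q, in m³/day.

Flow is perpendicular to layering, so the layers act in series and the equivalent K is the thickness-weighted harmonic mean.
Total thickness L = 11.8 + 1.81 = 13.61 m.
Σ(b_i/K_i) = 11.8/0.0460 + 1.81/1240 = 256.5 d.
K_eq = L / Σ(b_i/K_i) = 13.61 / 256.5 = 0.05306 m/day.
Q = K_eq · A · (Δh/L) = 0.05306 × 1350 × (5.91/13.61) = 31.10 m³/day.

31.1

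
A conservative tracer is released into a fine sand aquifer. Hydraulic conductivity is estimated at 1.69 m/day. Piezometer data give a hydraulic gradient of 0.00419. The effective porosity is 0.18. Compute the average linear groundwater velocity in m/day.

0.0393

Hydraulic gradient i = 0.00419.
Darcy flux q = K · i = 1.690 × 0.004190 = 0.007081 m/day.
Seepage velocity v = q / n_e = 0.007081 / 0.18 = 0.03934 m/day.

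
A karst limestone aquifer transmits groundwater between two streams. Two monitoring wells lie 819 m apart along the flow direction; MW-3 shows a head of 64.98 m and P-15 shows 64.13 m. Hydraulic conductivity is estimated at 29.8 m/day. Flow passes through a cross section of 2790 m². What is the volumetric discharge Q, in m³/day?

86.3

Hydraulic gradient i = (64.98 − 64.13) / 819 = 0.85 / 819 = 0.001038.
Darcy's law: Q = K · A · i = 29.80 × 2790 × 0.001038 = 86.29 m³/day.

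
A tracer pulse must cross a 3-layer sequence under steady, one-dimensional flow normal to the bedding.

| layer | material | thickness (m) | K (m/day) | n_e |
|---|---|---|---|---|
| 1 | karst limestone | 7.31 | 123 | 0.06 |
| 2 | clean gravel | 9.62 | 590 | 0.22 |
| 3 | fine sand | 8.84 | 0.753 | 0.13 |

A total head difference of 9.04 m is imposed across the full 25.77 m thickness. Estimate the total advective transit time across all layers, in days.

4.84

With flow normal to the layers, continuity requires the same specific discharge q through every layer.
Σ(b_i/K_i) = 7.31/123 + 9.62/590 + 8.84/0.753 = 11.82 d.
q = Δh / Σ(b_i/K_i) = 9.04 / 11.82 = 0.7651 m/day.
In each layer the seepage velocity is v_i = q/n_i, so the layer transit time is t_i = b_i·n_i / q:
  layer 1 (karst limestone): t_1 = 7.31 × 0.06 / 0.7651 = 0.5733 d
  layer 2 (clean gravel): t_2 = 9.62 × 0.22 / 0.7651 = 2.766 d
  layer 3 (fine sand): t_3 = 8.84 × 0.13 / 0.7651 = 1.502 d
Total t = Σ t_i = 4.841 days.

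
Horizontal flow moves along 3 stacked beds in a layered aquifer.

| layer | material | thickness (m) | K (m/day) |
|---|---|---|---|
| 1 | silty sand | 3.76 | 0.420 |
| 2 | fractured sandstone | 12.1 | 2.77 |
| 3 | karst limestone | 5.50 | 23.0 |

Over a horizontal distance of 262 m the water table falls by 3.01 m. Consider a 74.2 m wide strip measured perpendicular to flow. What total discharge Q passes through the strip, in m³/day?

138

Flow is parallel to layering, so each bed carries its own Darcy discharge and the transmissivities add.
Σ(K_i·b_i) = 0.420×3.76 + 2.77×12.1 + 23.0×5.50 = 161.6 m²/day.
Hydraulic gradient i = Δh / L = 3.01 / 262 = 0.01149.
Q = Σ(K_i·b_i) · W · i = 161.6 × 74.2 × 0.01149 = 137.8 m³/day.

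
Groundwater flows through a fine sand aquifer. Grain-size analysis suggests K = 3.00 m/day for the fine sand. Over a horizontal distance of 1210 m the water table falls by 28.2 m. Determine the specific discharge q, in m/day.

0.0699

Hydraulic gradient i = Δh / L = 28.2 / 1210 = 0.02331.
Specific discharge q = K · i = 3.000 × 0.02331 = 0.06992 m/day.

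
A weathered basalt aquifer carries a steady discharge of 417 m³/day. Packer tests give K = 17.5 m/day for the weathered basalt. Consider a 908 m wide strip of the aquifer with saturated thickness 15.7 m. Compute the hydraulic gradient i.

0.00167

Cross-sectional area A = 908 × 15.7 = 14256 m².
From Q = K·A·i, i = Q / (K·A) = 417 / (17.50 × 14256) = 0.001672.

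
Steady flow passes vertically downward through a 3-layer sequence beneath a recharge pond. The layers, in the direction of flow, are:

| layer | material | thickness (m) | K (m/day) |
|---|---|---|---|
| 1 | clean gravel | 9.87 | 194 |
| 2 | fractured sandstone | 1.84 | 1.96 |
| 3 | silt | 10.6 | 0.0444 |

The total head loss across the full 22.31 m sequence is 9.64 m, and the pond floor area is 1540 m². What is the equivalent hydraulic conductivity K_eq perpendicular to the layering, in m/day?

0.0931

Flow is perpendicular to layering, so the layers act in series and the equivalent K is the thickness-weighted harmonic mean.
Total thickness L = 9.87 + 1.84 + 10.6 = 22.31 m.
Σ(b_i/K_i) = 9.87/194 + 1.84/1.96 + 10.6/0.0444 = 239.7 d.
K_eq = L / Σ(b_i/K_i) = 22.31 / 239.7 = 0.09306 m/day.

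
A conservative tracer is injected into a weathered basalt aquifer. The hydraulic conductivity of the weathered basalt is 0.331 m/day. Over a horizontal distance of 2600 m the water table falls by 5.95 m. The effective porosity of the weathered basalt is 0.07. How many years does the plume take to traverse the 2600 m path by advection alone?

658

Hydraulic gradient i = Δh / L = 5.95 / 2600 = 0.002288.
Darcy flux q = K · i = 0.3310 × 0.002288 = 0.0007575 m/day.
Seepage velocity v = q / n_e = 0.0007575 / 0.07 = 0.01082 m/day.
Travel time t = L / v = 2600 / 0.01082 = 2.403e+05 days = 657.8 years.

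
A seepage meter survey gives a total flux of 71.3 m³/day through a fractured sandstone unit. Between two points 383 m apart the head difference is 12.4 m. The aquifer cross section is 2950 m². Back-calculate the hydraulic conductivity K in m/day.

0.747

Hydraulic gradient i = Δh / L = 12.4 / 383 = 0.03238.
From Q = K·A·i, K = Q / (A·i) = 71.3 / (2950 × 0.03238) = 0.7465 m/day.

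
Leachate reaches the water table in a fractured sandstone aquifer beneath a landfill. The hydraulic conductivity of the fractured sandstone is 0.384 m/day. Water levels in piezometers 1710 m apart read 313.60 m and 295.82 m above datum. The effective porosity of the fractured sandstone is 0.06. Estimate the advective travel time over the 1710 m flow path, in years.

70.4

Hydraulic gradient i = (313.60 − 295.82) / 1710 = 17.78 / 1710 = 0.01040.
Darcy flux q = K · i = 0.3840 × 0.01040 = 0.003993 m/day.
Seepage velocity v = q / n_e = 0.003993 / 0.06 = 0.06655 m/day.
Travel time t = L / v = 1710 / 0.06655 = 25697 days = 70.35 years.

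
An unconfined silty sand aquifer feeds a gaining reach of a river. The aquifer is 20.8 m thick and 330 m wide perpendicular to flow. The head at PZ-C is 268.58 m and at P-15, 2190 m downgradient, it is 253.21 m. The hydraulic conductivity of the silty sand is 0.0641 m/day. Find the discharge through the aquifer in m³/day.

3.09

Cross-sectional area A = 330 × 20.8 = 6864 m².
Hydraulic gradient i = (268.58 − 253.21) / 2190 = 15.37 / 2190 = 0.007018.
Darcy's law: Q = K · A · i = 0.06410 × 6864 × 0.007018 = 3.088 m³/day.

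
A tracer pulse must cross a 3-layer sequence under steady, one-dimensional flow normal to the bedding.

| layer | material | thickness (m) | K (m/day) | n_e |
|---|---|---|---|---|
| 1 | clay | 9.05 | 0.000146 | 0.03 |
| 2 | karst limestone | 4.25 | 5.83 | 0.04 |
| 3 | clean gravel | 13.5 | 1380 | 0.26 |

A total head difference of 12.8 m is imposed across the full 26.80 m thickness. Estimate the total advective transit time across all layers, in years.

52.4

With flow normal to the layers, continuity requires the same specific discharge q through every layer.
Σ(b_i/K_i) = 9.05/0.000146 + 4.25/5.83 + 13.5/1380 = 61987 d.
q = Δh / Σ(b_i/K_i) = 12.8 / 61987 = 0.0002065 m/day.
In each layer the seepage velocity is v_i = q/n_i, so the layer transit time is t_i = b_i·n_i / q:
  layer 1 (clay): t_1 = 9.05 × 0.03 / 0.0002065 = 1315 d
  layer 2 (karst limestone): t_2 = 4.25 × 0.04 / 0.0002065 = 823.3 d
  layer 3 (clean gravel): t_3 = 13.5 × 0.26 / 0.0002065 = 16998 d
Total t = Σ t_i = 19136 days = 52.39 years.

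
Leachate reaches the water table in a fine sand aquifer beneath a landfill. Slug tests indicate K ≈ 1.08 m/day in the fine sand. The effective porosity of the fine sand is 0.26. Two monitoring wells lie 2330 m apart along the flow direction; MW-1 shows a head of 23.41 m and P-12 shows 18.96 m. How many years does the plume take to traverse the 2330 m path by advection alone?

804

Hydraulic gradient i = (23.41 − 18.96) / 2330 = 4.45 / 2330 = 0.001910.
Darcy flux q = K · i = 1.080 × 0.001910 = 0.002063 m/day.
Seepage velocity v = q / n_e = 0.002063 / 0.26 = 0.007933 m/day.
Travel time t = L / v = 2330 / 0.007933 = 2.937e+05 days = 804.1 years.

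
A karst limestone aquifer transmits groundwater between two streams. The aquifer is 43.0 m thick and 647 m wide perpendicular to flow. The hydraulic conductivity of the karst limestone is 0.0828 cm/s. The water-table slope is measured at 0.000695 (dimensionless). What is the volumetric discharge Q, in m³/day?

1380

Convert K: 0.0828 cm/s × 864 = 71.54 m/day.
Cross-sectional area A = 647 × 43.0 = 27821 m².
Hydraulic gradient i = 0.000695.
Darcy's law: Q = K · A · i = 71.54 × 27821 × 0.0006950 = 1383 m³/day.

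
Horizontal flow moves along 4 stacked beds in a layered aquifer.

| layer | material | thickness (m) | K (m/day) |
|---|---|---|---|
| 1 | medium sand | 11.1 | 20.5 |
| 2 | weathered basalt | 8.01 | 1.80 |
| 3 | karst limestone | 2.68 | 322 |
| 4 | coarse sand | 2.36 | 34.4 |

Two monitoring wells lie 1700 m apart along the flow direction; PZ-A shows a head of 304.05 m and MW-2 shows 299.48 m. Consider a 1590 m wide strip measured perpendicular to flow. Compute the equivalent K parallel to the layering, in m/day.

Flow is parallel to layering, so each bed carries its own Darcy discharge and the transmissivities add.
Σ(K_i·b_i) = 20.5×11.1 + 1.80×8.01 + 322×2.68 + 34.4×2.36 = 1186 m²/day.
Total thickness b = 24.15 m, so K_eq = Σ(K_i·b_i)/b = 49.11 m/day.

49.1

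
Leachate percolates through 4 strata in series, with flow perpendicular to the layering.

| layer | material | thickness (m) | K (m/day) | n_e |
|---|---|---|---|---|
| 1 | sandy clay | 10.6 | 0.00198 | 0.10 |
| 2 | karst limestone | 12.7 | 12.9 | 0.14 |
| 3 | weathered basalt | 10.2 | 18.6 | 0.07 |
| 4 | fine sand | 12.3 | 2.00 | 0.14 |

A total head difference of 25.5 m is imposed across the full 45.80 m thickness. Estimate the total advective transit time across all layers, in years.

3.04

With flow normal to the layers, continuity requires the same specific discharge q through every layer.
Σ(b_i/K_i) = 10.6/0.00198 + 12.7/12.9 + 10.2/18.6 + 12.3/2.00 = 5361 d.
q = Δh / Σ(b_i/K_i) = 25.5 / 5361 = 0.004756 m/day.
In each layer the seepage velocity is v_i = q/n_i, so the layer transit time is t_i = b_i·n_i / q:
  layer 1 (sandy clay): t_1 = 10.6 × 0.10 / 0.004756 = 222.9 d
  layer 2 (karst limestone): t_2 = 12.7 × 0.14 / 0.004756 = 373.8 d
  layer 3 (weathered basalt): t_3 = 10.2 × 0.07 / 0.004756 = 150.1 d
  layer 4 (fine sand): t_4 = 12.3 × 0.14 / 0.004756 = 362.0 d
Total t = Σ t_i = 1109 days = 3.036 years.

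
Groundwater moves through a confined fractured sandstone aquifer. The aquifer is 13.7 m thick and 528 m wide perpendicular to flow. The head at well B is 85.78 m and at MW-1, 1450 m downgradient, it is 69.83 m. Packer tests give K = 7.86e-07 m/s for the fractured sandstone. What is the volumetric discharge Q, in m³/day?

Convert K: 7.86e-07 m/s × 86400 = 0.06791 m/day.
Cross-sectional area A = 528 × 13.7 = 7234 m².
Hydraulic gradient i = (85.78 − 69.83) / 1450 = 15.95 / 1450 = 0.01100.
Darcy's law: Q = K · A · i = 0.06791 × 7234 × 0.01100 = 5.404 m³/day.

5.40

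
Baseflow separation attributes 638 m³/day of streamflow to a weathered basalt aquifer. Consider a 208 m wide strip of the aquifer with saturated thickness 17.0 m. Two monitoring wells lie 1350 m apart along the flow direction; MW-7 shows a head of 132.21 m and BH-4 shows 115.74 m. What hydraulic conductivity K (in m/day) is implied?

Cross-sectional area A = 208 × 17.0 = 3536 m².
Hydraulic gradient i = (132.21 − 115.74) / 1350 = 16.47 / 1350 = 0.01220.
From Q = K·A·i, K = Q / (A·i) = 638 / (3536 × 0.01220) = 14.79 m/day.

14.8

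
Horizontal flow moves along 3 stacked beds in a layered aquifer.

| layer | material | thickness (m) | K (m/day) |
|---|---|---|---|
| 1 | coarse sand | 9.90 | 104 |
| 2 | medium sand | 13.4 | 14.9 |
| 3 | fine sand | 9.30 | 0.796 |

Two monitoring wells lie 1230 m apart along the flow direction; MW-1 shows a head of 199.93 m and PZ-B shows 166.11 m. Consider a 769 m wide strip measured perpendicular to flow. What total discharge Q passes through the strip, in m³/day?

26100

Flow is parallel to layering, so each bed carries its own Darcy discharge and the transmissivities add.
Σ(K_i·b_i) = 104×9.90 + 14.9×13.4 + 0.796×9.30 = 1237 m²/day.
Hydraulic gradient i = (199.93 − 166.11) / 1230 = 33.82 / 1230 = 0.02750.
Q = Σ(K_i·b_i) · W · i = 1237 × 769 × 0.02750 = 26148 m³/day.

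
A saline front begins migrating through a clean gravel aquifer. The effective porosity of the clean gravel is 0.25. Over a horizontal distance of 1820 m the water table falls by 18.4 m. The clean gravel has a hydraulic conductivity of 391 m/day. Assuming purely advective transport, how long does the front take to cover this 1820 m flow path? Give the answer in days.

115

Hydraulic gradient i = Δh / L = 18.4 / 1820 = 0.01011.
Darcy flux q = K · i = 391.0 × 0.01011 = 3.953 m/day.
Seepage velocity v = q / n_e = 3.953 / 0.25 = 15.81 m/day.
Travel time t = L / v = 1820 / 15.81 = 115.1 days.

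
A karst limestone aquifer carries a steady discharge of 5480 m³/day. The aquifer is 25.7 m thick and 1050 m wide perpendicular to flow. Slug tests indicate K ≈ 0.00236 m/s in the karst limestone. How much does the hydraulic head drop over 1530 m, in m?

1.52

Convert K: 0.00236 m/s × 86400 = 203.9 m/day.
Cross-sectional area A = 1050 × 25.7 = 26985 m².
From Q = K·A·i, i = Q / (K·A) = 5480 / (203.9 × 26985) = 0.0009959.
Head loss Δh = i · L = 0.0009959 × 1530 = 1.524 m.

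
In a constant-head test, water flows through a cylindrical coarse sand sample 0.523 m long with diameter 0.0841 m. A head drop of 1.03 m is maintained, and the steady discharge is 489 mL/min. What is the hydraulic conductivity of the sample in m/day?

Cross-sectional area A = π·(d/2)² = π × (0.0841/2)² = 0.005555 m².
Convert discharge: 489 mL/min = 8.150e-06 m³/s.
Darcy's law rearranged: K = Q·L / (A·Δh) = 8.150e-06 × 0.523 / (0.005555 × 1.03) = 0.0007450 m/s = 64.37 m/day.

64.4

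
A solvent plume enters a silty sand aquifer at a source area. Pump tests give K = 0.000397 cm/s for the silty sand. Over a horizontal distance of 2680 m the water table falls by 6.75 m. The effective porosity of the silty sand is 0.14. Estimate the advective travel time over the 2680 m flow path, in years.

1190

Convert K: 0.000397 cm/s × 864 = 0.3430 m/day.
Hydraulic gradient i = Δh / L = 6.75 / 2680 = 0.002519.
Darcy flux q = K · i = 0.3430 × 0.002519 = 0.0008639 m/day.
Seepage velocity v = q / n_e = 0.0008639 / 0.14 = 0.006171 m/day.
Travel time t = L / v = 2680 / 0.006171 = 4.343e+05 days = 1189 years.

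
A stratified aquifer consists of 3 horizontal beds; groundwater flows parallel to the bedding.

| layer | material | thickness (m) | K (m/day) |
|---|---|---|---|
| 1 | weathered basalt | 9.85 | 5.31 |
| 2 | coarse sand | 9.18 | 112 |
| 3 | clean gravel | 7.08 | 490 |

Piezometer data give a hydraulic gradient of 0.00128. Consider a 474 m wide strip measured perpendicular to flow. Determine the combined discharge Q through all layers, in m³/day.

Flow is parallel to layering, so each bed carries its own Darcy discharge and the transmissivities add.
Σ(K_i·b_i) = 5.31×9.85 + 112×9.18 + 490×7.08 = 4550 m²/day.
Hydraulic gradient i = 0.00128.
Q = Σ(K_i·b_i) · W · i = 4550 × 474 × 0.001280 = 2760 m³/day.

2760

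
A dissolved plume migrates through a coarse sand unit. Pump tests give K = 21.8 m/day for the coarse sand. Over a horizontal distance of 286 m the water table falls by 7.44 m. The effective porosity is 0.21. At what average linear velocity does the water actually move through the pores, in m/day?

Hydraulic gradient i = Δh / L = 7.44 / 286 = 0.02601.
Darcy flux q = K · i = 21.80 × 0.02601 = 0.5671 m/day.
Seepage velocity v = q / n_e = 0.5671 / 0.21 = 2.700 m/day.

2.70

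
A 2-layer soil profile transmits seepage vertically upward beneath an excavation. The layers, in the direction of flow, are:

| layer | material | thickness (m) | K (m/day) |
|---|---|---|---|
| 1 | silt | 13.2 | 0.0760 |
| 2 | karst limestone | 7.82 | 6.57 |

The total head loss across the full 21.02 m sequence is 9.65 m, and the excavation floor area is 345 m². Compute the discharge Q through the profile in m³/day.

Flow is perpendicular to layering, so the layers act in series and the equivalent K is the thickness-weighted harmonic mean.
Total thickness L = 13.2 + 7.82 = 21.02 m.
Σ(b_i/K_i) = 13.2/0.0760 + 7.82/6.57 = 174.9 d.
K_eq = L / Σ(b_i/K_i) = 21.02 / 174.9 = 0.1202 m/day.
Q = K_eq · A · (Δh/L) = 0.1202 × 345 × (9.65/21.02) = 19.04 m³/day.

19.0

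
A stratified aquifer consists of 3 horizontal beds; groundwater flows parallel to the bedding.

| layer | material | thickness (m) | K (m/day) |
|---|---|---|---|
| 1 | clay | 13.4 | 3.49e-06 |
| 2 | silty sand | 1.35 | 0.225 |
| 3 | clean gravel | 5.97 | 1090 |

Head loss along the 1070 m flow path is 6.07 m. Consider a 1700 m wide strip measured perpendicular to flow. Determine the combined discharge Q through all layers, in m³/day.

62800

Flow is parallel to layering, so each bed carries its own Darcy discharge and the transmissivities add.
Σ(K_i·b_i) = 3.49e-06×13.4 + 0.225×1.35 + 1090×5.97 = 6508 m²/day.
Hydraulic gradient i = Δh / L = 6.07 / 1070 = 0.005673.
Q = Σ(K_i·b_i) · W · i = 6508 × 1700 × 0.005673 = 62759 m³/day.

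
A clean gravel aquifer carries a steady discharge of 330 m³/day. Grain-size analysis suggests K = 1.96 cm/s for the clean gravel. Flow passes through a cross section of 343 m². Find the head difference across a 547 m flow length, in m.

0.311

Convert K: 1.96 cm/s × 864 = 1693 m/day.
From Q = K·A·i, i = Q / (K·A) = 330 / (1693 × 343.0) = 0.0005681.
Head loss Δh = i · L = 0.0005681 × 547 = 0.3108 m.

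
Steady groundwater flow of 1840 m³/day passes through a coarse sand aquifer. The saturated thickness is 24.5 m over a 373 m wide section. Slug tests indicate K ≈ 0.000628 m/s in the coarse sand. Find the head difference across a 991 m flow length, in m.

Convert K: 0.000628 m/s × 86400 = 54.26 m/day.
Cross-sectional area A = 373 × 24.5 = 9138 m².
From Q = K·A·i, i = Q / (K·A) = 1840 / (54.26 × 9138) = 0.003711.
Head loss Δh = i · L = 0.003711 × 991 = 3.677 m.

3.68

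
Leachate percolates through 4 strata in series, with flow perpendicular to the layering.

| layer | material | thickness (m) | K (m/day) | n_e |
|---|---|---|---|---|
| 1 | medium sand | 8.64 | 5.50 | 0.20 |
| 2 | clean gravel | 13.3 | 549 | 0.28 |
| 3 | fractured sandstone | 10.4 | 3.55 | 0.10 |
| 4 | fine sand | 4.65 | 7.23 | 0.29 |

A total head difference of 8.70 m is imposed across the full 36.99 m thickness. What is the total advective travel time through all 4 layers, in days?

With flow normal to the layers, continuity requires the same specific discharge q through every layer.
Σ(b_i/K_i) = 8.64/5.50 + 13.3/549 + 10.4/3.55 + 4.65/7.23 = 5.168 d.
q = Δh / Σ(b_i/K_i) = 8.70 / 5.168 = 1.683 m/day.
In each layer the seepage velocity is v_i = q/n_i, so the layer transit time is t_i = b_i·n_i / q:
  layer 1 (medium sand): t_1 = 8.64 × 0.20 / 1.683 = 1.026 d
  layer 2 (clean gravel): t_2 = 13.3 × 0.28 / 1.683 = 2.212 d
  layer 3 (fractured sandstone): t_3 = 10.4 × 0.10 / 1.683 = 0.6178 d
  layer 4 (fine sand): t_4 = 4.65 × 0.29 / 1.683 = 0.8010 d
Total t = Σ t_i = 4.657 days.

4.66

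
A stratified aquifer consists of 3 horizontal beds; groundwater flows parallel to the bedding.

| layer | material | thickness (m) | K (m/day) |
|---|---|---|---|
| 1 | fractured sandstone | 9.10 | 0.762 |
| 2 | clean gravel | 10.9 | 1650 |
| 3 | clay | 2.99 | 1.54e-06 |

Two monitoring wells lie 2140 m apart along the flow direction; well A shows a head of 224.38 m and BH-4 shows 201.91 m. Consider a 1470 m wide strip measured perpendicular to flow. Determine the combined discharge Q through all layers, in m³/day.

278000

Flow is parallel to layering, so each bed carries its own Darcy discharge and the transmissivities add.
Σ(K_i·b_i) = 0.762×9.10 + 1650×10.9 + 1.54e-06×2.99 = 17992 m²/day.
Hydraulic gradient i = (224.38 − 201.91) / 2140 = 22.47 / 2140 = 0.01050.
Q = Σ(K_i·b_i) · W · i = 17992 × 1470 × 0.01050 = 2.777e+05 m³/day.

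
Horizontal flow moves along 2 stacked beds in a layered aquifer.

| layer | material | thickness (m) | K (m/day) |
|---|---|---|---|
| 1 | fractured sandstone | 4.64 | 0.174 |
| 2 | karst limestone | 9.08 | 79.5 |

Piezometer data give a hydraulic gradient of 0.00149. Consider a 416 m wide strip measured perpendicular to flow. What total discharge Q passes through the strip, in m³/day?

448

Flow is parallel to layering, so each bed carries its own Darcy discharge and the transmissivities add.
Σ(K_i·b_i) = 0.174×4.64 + 79.5×9.08 = 722.7 m²/day.
Hydraulic gradient i = 0.00149.
Q = Σ(K_i·b_i) · W · i = 722.7 × 416 × 0.001490 = 447.9 m³/day.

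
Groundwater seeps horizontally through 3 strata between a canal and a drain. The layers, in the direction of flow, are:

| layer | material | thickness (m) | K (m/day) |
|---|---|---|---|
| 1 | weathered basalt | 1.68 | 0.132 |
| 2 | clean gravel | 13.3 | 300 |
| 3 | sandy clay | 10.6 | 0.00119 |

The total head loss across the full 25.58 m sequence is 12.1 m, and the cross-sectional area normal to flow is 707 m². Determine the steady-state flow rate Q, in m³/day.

0.959

Flow is perpendicular to layering, so the layers act in series and the equivalent K is the thickness-weighted harmonic mean.
Total thickness L = 1.68 + 13.3 + 10.6 = 25.58 m.
Σ(b_i/K_i) = 1.68/0.132 + 13.3/300 + 10.6/0.00119 = 8920 d.
K_eq = L / Σ(b_i/K_i) = 25.58 / 8920 = 0.002868 m/day.
Q = K_eq · A · (Δh/L) = 0.002868 × 707 × (12.1/25.58) = 0.9590 m³/day.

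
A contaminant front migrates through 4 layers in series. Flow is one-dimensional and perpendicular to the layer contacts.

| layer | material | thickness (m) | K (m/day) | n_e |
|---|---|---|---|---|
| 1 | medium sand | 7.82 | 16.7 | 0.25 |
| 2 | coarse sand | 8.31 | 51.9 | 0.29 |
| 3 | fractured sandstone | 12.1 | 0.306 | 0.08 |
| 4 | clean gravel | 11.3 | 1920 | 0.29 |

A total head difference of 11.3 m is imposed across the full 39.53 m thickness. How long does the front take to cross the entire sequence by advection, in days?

With flow normal to the layers, continuity requires the same specific discharge q through every layer.
Σ(b_i/K_i) = 7.82/16.7 + 8.31/51.9 + 12.1/0.306 + 11.3/1920 = 40.18 d.
q = Δh / Σ(b_i/K_i) = 11.3 / 40.18 = 0.2813 m/day.
In each layer the seepage velocity is v_i = q/n_i, so the layer transit time is t_i = b_i·n_i / q:
  layer 1 (medium sand): t_1 = 7.82 × 0.25 / 0.2813 = 6.951 d
  layer 2 (coarse sand): t_2 = 8.31 × 0.29 / 0.2813 = 8.568 d
  layer 3 (fractured sandstone): t_3 = 12.1 × 0.08 / 0.2813 = 3.442 d
  layer 4 (clean gravel): t_4 = 11.3 × 0.29 / 0.2813 = 11.65 d
Total t = Σ t_i = 30.61 days.

30.6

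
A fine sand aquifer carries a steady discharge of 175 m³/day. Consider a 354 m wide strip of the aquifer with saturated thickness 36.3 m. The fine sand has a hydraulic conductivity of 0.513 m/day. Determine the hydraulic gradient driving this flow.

Cross-sectional area A = 354 × 36.3 = 12850 m².
From Q = K·A·i, i = Q / (K·A) = 175 / (0.5130 × 12850) = 0.02655.

0.0265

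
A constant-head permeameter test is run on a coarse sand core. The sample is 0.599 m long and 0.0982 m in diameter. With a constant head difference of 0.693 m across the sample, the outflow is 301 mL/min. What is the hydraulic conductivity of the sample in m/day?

49.5

Cross-sectional area A = π·(d/2)² = π × (0.0982/2)² = 0.007574 m².
Convert discharge: 301 mL/min = 5.017e-06 m³/s.
Darcy's law rearranged: K = Q·L / (A·Δh) = 5.017e-06 × 0.599 / (0.007574 × 0.693) = 0.0005725 m/s = 49.47 m/day.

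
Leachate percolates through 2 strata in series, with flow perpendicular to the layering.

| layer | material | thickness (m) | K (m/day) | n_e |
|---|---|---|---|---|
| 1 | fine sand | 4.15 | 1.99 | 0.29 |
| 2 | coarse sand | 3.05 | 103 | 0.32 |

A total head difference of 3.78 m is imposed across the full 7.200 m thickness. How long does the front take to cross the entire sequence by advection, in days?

With flow normal to the layers, continuity requires the same specific discharge q through every layer.
Σ(b_i/K_i) = 4.15/1.99 + 3.05/103 = 2.115 d.
q = Δh / Σ(b_i/K_i) = 3.78 / 2.115 = 1.787 m/day.
In each layer the seepage velocity is v_i = q/n_i, so the layer transit time is t_i = b_i·n_i / q:
  layer 1 (fine sand): t_1 = 4.15 × 0.29 / 1.787 = 0.6734 d
  layer 2 (coarse sand): t_2 = 3.05 × 0.32 / 1.787 = 0.5461 d
Total t = Σ t_i = 1.220 days.

1.22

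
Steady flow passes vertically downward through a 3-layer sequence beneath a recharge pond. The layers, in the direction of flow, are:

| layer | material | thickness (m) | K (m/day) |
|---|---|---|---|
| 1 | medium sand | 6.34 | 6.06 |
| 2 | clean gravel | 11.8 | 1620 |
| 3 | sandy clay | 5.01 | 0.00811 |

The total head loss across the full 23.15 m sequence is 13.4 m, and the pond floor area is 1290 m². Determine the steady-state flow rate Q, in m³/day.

Flow is perpendicular to layering, so the layers act in series and the equivalent K is the thickness-weighted harmonic mean.
Total thickness L = 6.34 + 11.8 + 5.01 = 23.15 m.
Σ(b_i/K_i) = 6.34/6.06 + 11.8/1620 + 5.01/0.00811 = 618.8 d.
K_eq = L / Σ(b_i/K_i) = 23.15 / 618.8 = 0.03741 m/day.
Q = K_eq · A · (Δh/L) = 0.03741 × 1290 × (13.4/23.15) = 27.93 m³/day.

27.9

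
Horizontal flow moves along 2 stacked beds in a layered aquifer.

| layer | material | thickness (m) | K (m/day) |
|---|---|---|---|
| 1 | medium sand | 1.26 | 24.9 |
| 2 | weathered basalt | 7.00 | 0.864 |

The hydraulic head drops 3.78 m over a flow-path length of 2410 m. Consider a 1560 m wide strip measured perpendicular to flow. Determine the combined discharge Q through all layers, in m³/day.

Flow is parallel to layering, so each bed carries its own Darcy discharge and the transmissivities add.
Σ(K_i·b_i) = 24.9×1.26 + 0.864×7.00 = 37.42 m²/day.
Hydraulic gradient i = Δh / L = 3.78 / 2410 = 0.001568.
Q = Σ(K_i·b_i) · W · i = 37.42 × 1560 × 0.001568 = 91.56 m³/day.

91.6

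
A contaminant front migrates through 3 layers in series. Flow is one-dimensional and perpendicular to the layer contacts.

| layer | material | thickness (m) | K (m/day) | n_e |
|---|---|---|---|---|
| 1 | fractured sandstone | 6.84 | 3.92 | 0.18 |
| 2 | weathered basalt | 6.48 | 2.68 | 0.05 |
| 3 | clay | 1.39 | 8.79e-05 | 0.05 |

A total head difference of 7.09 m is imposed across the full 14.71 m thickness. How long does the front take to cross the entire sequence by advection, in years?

With flow normal to the layers, continuity requires the same specific discharge q through every layer.
Σ(b_i/K_i) = 6.84/3.92 + 6.48/2.68 + 1.39/8.79e-05 = 15818 d.
q = Δh / Σ(b_i/K_i) = 7.09 / 15818 = 0.0004482 m/day.
In each layer the seepage velocity is v_i = q/n_i, so the layer transit time is t_i = b_i·n_i / q:
  layer 1 (fractured sandstone): t_1 = 6.84 × 0.18 / 0.0004482 = 2747 d
  layer 2 (weathered basalt): t_2 = 6.48 × 0.05 / 0.0004482 = 722.8 d
  layer 3 (clay): t_3 = 1.39 × 0.05 / 0.0004482 = 155.1 d
Total t = Σ t_i = 3625 days = 9.924 years.

9.92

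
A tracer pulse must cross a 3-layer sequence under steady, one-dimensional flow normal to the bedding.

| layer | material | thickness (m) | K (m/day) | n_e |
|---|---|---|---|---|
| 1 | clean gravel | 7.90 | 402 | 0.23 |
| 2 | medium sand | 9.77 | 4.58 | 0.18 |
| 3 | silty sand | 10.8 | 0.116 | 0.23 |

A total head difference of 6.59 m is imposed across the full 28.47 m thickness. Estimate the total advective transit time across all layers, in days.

87.6

With flow normal to the layers, continuity requires the same specific discharge q through every layer.
Σ(b_i/K_i) = 7.90/402 + 9.77/4.58 + 10.8/0.116 = 95.26 d.
q = Δh / Σ(b_i/K_i) = 6.59 / 95.26 = 0.06918 m/day.
In each layer the seepage velocity is v_i = q/n_i, so the layer transit time is t_i = b_i·n_i / q:
  layer 1 (clean gravel): t_1 = 7.90 × 0.23 / 0.06918 = 26.26 d
  layer 2 (medium sand): t_2 = 9.77 × 0.18 / 0.06918 = 25.42 d
  layer 3 (silty sand): t_3 = 10.8 × 0.23 / 0.06918 = 35.91 d
Total t = Σ t_i = 87.59 days.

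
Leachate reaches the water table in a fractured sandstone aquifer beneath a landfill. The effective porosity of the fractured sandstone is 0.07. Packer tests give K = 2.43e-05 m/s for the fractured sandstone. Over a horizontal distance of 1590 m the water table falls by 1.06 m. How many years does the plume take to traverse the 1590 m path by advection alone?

Convert K: 2.43e-05 m/s × 86400 = 2.100 m/day.
Hydraulic gradient i = Δh / L = 1.06 / 1590 = 0.0006667.
Darcy flux q = K · i = 2.100 × 0.0006667 = 0.001400 m/day.
Seepage velocity v = q / n_e = 0.001400 / 0.07 = 0.02000 m/day.
Travel time t = L / v = 1590 / 0.02000 = 79518 days = 217.7 years.

218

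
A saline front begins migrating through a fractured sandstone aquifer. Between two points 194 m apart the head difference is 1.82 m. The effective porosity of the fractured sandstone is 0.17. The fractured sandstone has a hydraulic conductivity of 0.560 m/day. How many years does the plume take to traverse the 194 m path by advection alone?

Hydraulic gradient i = Δh / L = 1.82 / 194 = 0.009381.
Darcy flux q = K · i = 0.5600 × 0.009381 = 0.005254 m/day.
Seepage velocity v = q / n_e = 0.005254 / 0.17 = 0.03090 m/day.
Travel time t = L / v = 194 / 0.03090 = 6278 days = 17.19 years.

17.2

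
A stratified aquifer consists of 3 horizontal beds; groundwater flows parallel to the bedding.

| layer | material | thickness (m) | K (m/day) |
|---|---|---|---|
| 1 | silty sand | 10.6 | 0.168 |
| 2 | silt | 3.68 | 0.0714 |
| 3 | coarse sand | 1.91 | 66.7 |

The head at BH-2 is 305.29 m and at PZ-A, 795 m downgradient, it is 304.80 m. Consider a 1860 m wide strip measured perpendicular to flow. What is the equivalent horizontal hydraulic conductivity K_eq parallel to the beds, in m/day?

8.00

Flow is parallel to layering, so each bed carries its own Darcy discharge and the transmissivities add.
Σ(K_i·b_i) = 0.168×10.6 + 0.0714×3.68 + 66.7×1.91 = 129.4 m²/day.
Total thickness b = 16.19 m, so K_eq = Σ(K_i·b_i)/b = 7.995 m/day.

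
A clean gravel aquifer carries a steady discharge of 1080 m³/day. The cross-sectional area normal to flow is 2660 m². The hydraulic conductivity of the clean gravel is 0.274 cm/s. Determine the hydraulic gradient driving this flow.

0.00172

Convert K: 0.274 cm/s × 864 = 236.7 m/day.
From Q = K·A·i, i = Q / (K·A) = 1080 / (236.7 × 2660) = 0.001715.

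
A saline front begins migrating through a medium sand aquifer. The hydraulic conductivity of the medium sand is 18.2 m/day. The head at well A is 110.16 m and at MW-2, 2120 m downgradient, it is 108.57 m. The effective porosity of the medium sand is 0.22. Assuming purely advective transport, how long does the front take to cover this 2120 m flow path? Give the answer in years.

Hydraulic gradient i = (110.16 − 108.57) / 2120 = 1.59 / 2120 = 0.0007500.
Darcy flux q = K · i = 18.20 × 0.0007500 = 0.01365 m/day.
Seepage velocity v = q / n_e = 0.01365 / 0.22 = 0.06205 m/day.
Travel time t = L / v = 2120 / 0.06205 = 34168 days = 93.55 years.

93.5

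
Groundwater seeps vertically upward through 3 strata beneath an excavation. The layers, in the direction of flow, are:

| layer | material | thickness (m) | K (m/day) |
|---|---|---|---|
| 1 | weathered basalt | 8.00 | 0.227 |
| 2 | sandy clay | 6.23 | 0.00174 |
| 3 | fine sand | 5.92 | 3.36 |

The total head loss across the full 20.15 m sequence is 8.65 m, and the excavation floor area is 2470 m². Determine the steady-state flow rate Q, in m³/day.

Flow is perpendicular to layering, so the layers act in series and the equivalent K is the thickness-weighted harmonic mean.
Total thickness L = 8.00 + 6.23 + 5.92 = 20.15 m.
Σ(b_i/K_i) = 8.00/0.227 + 6.23/0.00174 + 5.92/3.36 = 3617 d.
K_eq = L / Σ(b_i/K_i) = 20.15 / 3617 = 0.005570 m/day.
Q = K_eq · A · (Δh/L) = 0.005570 × 2470 × (8.65/20.15) = 5.906 m³/day.

5.91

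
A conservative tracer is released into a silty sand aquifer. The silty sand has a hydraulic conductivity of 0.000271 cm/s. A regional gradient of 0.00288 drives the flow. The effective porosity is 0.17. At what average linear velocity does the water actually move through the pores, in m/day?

Convert K: 0.000271 cm/s × 864 = 0.2341 m/day.
Hydraulic gradient i = 0.00288.
Darcy flux q = K · i = 0.2341 × 0.002880 = 0.0006743 m/day.
Seepage velocity v = q / n_e = 0.0006743 / 0.17 = 0.003967 m/day.

0.00397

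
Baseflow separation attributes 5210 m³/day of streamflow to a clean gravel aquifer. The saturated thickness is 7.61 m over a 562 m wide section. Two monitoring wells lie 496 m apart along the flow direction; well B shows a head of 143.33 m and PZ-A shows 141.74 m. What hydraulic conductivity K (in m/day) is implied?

Cross-sectional area A = 562 × 7.61 = 4277 m².
Hydraulic gradient i = (143.33 − 141.74) / 496 = 1.59 / 496 = 0.003206.
From Q = K·A·i, K = Q / (A·i) = 5210 / (4277 × 0.003206) = 380.0 m/day.

380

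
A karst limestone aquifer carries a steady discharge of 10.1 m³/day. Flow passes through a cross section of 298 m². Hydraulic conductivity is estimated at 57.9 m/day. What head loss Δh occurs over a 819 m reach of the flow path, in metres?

0.479

From Q = K·A·i, i = Q / (K·A) = 10.1 / (57.90 × 298.0) = 0.0005854.
Head loss Δh = i · L = 0.0005854 × 819 = 0.4794 m.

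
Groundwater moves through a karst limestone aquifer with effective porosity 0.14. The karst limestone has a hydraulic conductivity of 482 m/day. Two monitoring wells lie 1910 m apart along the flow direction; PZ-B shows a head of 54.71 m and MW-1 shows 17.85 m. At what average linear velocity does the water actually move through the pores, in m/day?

66.4

Hydraulic gradient i = (54.71 − 17.85) / 1910 = 36.86 / 1910 = 0.01930.
Darcy flux q = K · i = 482.0 × 0.01930 = 9.302 m/day.
Seepage velocity v = q / n_e = 9.302 / 0.14 = 66.44 m/day.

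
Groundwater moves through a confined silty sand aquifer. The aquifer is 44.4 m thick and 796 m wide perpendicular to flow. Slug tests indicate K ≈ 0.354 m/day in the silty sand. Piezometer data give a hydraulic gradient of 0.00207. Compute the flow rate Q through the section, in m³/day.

Cross-sectional area A = 796 × 44.4 = 35342 m².
Hydraulic gradient i = 0.00207.
Darcy's law: Q = K · A · i = 0.3540 × 35342 × 0.002070 = 25.90 m³/day.

25.9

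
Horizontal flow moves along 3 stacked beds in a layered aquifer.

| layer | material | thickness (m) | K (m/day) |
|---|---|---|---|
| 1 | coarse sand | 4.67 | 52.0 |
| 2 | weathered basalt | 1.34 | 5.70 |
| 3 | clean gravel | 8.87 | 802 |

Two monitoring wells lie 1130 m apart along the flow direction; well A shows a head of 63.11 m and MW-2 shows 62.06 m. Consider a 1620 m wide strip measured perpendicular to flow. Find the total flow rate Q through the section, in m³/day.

11100

Flow is parallel to layering, so each bed carries its own Darcy discharge and the transmissivities add.
Σ(K_i·b_i) = 52.0×4.67 + 5.70×1.34 + 802×8.87 = 7364 m²/day.
Hydraulic gradient i = (63.11 − 62.06) / 1130 = 1.05 / 1130 = 0.0009292.
Q = Σ(K_i·b_i) · W · i = 7364 × 1620 × 0.0009292 = 11085 m³/day.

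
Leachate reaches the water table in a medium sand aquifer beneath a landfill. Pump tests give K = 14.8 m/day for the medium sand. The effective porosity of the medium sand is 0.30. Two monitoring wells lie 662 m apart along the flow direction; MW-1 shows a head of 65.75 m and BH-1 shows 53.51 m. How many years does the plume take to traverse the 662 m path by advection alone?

Hydraulic gradient i = (65.75 − 53.51) / 662 = 12.24 / 662 = 0.01849.
Darcy flux q = K · i = 14.80 × 0.01849 = 0.2736 m/day.
Seepage velocity v = q / n_e = 0.2736 / 0.30 = 0.9121 m/day.
Travel time t = L / v = 662 / 0.9121 = 725.8 days = 1.987 years.

1.99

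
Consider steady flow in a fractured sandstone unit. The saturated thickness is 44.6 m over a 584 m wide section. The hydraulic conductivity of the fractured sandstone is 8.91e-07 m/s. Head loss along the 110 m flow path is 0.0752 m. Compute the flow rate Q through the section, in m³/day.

1.37

Convert K: 8.91e-07 m/s × 86400 = 0.07698 m/day.
Cross-sectional area A = 584 × 44.6 = 26046 m².
Hydraulic gradient i = Δh / L = 0.0752 / 110 = 0.0006836.
Darcy's law: Q = K · A · i = 0.07698 × 26046 × 0.0006836 = 1.371 m³/day.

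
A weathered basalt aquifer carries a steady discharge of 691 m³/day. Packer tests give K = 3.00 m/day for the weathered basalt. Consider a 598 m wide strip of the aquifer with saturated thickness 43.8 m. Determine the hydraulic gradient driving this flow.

Cross-sectional area A = 598 × 43.8 = 26192 m².
From Q = K·A·i, i = Q / (K·A) = 691 / (3.000 × 26192) = 0.008794.

0.00879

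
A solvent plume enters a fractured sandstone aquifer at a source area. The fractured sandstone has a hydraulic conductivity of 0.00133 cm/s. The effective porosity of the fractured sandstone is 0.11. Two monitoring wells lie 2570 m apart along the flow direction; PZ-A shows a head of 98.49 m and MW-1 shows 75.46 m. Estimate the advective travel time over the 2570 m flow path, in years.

75.2

Convert K: 0.00133 cm/s × 864 = 1.149 m/day.
Hydraulic gradient i = (98.49 − 75.46) / 2570 = 23.03 / 2570 = 0.008961.
Darcy flux q = K · i = 1.149 × 0.008961 = 0.01030 m/day.
Seepage velocity v = q / n_e = 0.01030 / 0.11 = 0.09361 m/day.
Travel time t = L / v = 2570 / 0.09361 = 27454 days = 75.16 years.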